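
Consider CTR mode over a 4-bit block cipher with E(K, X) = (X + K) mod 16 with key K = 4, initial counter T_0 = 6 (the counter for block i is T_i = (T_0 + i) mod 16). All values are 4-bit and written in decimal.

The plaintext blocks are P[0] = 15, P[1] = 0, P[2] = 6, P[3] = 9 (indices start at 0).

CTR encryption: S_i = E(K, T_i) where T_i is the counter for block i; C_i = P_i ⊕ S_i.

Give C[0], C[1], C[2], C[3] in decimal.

C[0]: T = 6, S = E(K, T) = 10; 15 ⊕ 10 = 5.
C[1]: T = 7, S = E(K, T) = 11; 0 ⊕ 11 = 11.
C[2]: T = 8, S = E(K, T) = 12; 6 ⊕ 12 = 10.
C[3]: T = 9, S = E(K, T) = 13; 9 ⊕ 13 = 4.

C[0] = 5, C[1] = 11, C[2] = 10, C[3] = 4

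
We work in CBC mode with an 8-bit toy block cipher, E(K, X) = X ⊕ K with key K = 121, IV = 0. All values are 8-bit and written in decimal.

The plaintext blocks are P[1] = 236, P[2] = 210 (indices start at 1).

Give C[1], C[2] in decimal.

CBC encryption: C_i = E(K, P_i ⊕ C_{i−1}), with C_{0} = IV.
C[1]: P[1] ⊕ 0 = 236; E(K, 236) = 149.
C[2]: P[2] ⊕ 149 = 71; E(K, 71) = 62.

C[1] = 149, C[2] = 62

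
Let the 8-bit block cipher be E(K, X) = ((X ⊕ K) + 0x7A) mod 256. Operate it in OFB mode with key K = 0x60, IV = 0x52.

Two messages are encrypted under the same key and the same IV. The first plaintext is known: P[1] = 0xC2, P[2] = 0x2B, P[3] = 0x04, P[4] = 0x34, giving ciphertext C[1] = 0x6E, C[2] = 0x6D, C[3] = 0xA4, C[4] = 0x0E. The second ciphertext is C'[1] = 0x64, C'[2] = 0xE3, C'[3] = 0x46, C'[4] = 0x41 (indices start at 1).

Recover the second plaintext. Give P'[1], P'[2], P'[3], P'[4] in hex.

In OFB with a reused IV, both messages share the same keystream S_i, so C_i ⊕ C'_i = P_i ⊕ P'_i and thus P'_i = P_i ⊕ C_i ⊕ C'_i.
P'[1]: 0xC2 ⊕ 0x6E ⊕ 0x64 = 0xC8.
P'[2]: 0x2B ⊕ 0x6D ⊕ 0xE3 = 0xA5.
P'[3]: 0x04 ⊕ 0xA4 ⊕ 0x46 = 0xE6.
P'[4]: 0x34 ⊕ 0x0E ⊕ 0x41 = 0x7B.

P'[1] = 0xC8, P'[2] = 0xA5, P'[3] = 0xE6, P'[4] = 0x7B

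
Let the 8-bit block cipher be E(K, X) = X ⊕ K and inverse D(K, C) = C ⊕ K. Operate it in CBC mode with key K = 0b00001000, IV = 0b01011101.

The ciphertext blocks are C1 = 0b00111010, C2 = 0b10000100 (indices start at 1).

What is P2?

CBC decryption: P_i = D(K, C_i) ⊕ C_{i−1}, with C_{0} = IV.
P2: D(K, 0b10000100) = 0b10001100; 0b10001100 ⊕ 0b00111010 = 0b10110110.

P2 = 0b10110110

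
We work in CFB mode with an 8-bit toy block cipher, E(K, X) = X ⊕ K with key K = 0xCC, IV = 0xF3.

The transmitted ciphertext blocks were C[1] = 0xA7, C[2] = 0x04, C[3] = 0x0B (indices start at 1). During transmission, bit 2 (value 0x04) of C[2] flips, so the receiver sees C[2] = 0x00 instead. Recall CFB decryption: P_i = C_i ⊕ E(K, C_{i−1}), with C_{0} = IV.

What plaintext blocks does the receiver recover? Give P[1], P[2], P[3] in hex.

Only C[2] changed, to 0x00. In CFB, a change in C_i flips the same bit in P_i and garbles P_{i+1}. Decrypting the received ciphertext:
P[1]: E(K, 0xF3) = 0x3F; 0xA7 ⊕ 0x3F = 0x98.
P[2]: E(K, 0xA7) = 0x6B; 0x00 ⊕ 0x6B = 0x6B.
P[3]: E(K, 0x00) = 0xCC; 0x0B ⊕ 0xCC = 0xC7.
Blocks that differ from the original plaintext: P[2], P[3].

P[1] = 0x98, P[2] = 0x6B, P[3] = 0xC7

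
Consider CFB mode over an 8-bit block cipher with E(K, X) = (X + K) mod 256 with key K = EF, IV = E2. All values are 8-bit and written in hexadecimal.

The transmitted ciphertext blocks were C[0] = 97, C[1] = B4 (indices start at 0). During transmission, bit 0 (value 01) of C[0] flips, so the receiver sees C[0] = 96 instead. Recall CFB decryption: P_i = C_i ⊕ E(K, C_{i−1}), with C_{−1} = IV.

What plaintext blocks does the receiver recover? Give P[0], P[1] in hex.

Only C[0] changed, to 96. In CFB, a change in C_i flips the same bit in P_i and garbles P_{i+1}. Decrypting the received ciphertext:
P[0]: E(K, E2) = D1; 96 ⊕ D1 = 47.
P[1]: E(K, 96) = 85; B4 ⊕ 85 = 31.
Blocks that differ from the original plaintext: P[0], P[1].

P[0] = 47, P[1] = 31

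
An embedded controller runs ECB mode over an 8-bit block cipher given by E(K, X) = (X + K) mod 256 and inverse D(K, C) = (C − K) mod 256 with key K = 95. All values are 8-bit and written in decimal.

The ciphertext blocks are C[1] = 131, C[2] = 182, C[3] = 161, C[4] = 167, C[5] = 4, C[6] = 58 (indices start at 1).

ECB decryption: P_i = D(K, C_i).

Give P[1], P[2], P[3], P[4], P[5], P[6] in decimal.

P[1]: D(K, 131) = 36.
P[2]: D(K, 182) = 87.
P[3]: D(K, 161) = 66.
P[4]: D(K, 167) = 72.
P[5]: D(K, 4) = 165.
P[6]: D(K, 58) = 219.

P[1] = 36, P[2] = 87, P[3] = 66, P[4] = 72, P[5] = 165, P[6] = 219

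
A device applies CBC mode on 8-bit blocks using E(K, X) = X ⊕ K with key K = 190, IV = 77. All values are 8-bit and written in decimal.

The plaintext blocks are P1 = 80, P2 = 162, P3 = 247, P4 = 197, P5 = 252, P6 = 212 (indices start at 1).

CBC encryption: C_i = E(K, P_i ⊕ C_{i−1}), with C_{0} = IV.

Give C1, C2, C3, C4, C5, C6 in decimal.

C1: P1 ⊕ 77 = 29; E(K, 29) = 163.
C2: P2 ⊕ 163 = 1; E(K, 1) = 191.
C3: P3 ⊕ 191 = 72; E(K, 72) = 246.
C4: P4 ⊕ 246 = 51; E(K, 51) = 141.
C5: P5 ⊕ 141 = 113; E(K, 113) = 207.
C6: P6 ⊕ 207 = 27; E(K, 27) = 165.

C1 = 163, C2 = 191, C3 = 246, C4 = 141, C5 = 207, C6 = 165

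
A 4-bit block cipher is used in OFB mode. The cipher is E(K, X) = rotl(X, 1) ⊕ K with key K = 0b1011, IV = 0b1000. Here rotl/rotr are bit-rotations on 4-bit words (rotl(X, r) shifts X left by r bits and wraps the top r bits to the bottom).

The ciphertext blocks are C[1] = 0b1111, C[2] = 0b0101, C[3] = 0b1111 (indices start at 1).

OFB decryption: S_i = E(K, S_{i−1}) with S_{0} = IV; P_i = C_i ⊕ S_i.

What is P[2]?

P[1]: S = E(K, 0b1000) = 0b1010; 0b1111 ⊕ 0b1010 = 0b0101.
P[2]: S = E(K, 0b1010) = 0b1110; 0b0101 ⊕ 0b1110 = 0b1011.

P[2] = 0b1011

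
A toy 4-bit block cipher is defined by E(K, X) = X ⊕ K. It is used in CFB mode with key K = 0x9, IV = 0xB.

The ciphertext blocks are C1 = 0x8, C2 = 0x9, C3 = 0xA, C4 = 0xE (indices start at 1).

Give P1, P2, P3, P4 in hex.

P1 = 0xA, P2 = 0x8, P3 = 0xA, P4 = 0xD

CFB decryption: P_i = C_i ⊕ E(K, C_{i−1}), with C_{0} = IV.
P1: E(K, 0xB) = 0x2; 0x8 ⊕ 0x2 = 0xA.
P2: E(K, 0x8) = 0x1; 0x9 ⊕ 0x1 = 0x8.
P3: E(K, 0x9) = 0x0; 0xA ⊕ 0x0 = 0xA.
P4: E(K, 0xA) = 0x3; 0xE ⊕ 0x3 = 0xD.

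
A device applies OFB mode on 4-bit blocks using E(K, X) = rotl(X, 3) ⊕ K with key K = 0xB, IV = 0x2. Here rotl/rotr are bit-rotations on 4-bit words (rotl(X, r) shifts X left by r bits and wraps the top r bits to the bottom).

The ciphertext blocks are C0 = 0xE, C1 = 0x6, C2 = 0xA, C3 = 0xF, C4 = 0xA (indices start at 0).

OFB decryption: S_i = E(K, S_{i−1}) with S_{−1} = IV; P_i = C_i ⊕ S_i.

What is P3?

P0: S = E(K, 0x2) = 0xA; 0xE ⊕ 0xA = 0x4.
P1: S = E(K, 0xA) = 0xE; 0x6 ⊕ 0xE = 0x8.
P2: S = E(K, 0xE) = 0xC; 0xA ⊕ 0xC = 0x6.
P3: S = E(K, 0xC) = 0xD; 0xF ⊕ 0xD = 0x2.

P3 = 0x2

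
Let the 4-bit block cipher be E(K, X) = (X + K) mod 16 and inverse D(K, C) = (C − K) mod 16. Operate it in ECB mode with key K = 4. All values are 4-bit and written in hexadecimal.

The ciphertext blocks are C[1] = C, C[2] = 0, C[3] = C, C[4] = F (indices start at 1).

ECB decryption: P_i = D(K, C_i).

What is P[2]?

P[2] = C

P[2]: D(K, 0) = C.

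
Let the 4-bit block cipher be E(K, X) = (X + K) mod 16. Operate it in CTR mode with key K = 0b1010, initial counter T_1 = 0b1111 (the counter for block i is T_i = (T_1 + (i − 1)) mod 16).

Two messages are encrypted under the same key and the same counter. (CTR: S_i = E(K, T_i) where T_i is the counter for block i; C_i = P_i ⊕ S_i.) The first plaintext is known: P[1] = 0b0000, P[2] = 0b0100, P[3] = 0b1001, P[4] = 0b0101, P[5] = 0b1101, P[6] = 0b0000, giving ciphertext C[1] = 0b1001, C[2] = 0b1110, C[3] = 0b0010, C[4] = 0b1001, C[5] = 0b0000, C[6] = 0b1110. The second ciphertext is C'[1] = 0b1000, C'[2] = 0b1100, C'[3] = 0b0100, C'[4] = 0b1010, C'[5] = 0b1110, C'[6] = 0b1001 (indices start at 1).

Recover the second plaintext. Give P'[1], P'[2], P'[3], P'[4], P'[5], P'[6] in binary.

In CTR with a reused counter, both messages share the same keystream S_i, so C_i ⊕ C'_i = P_i ⊕ P'_i and thus P'_i = P_i ⊕ C_i ⊕ C'_i.
P'[1]: 0b0000 ⊕ 0b1001 ⊕ 0b1000 = 0b0001.
P'[2]: 0b0100 ⊕ 0b1110 ⊕ 0b1100 = 0b0110.
P'[3]: 0b1001 ⊕ 0b0010 ⊕ 0b0100 = 0b1111.
P'[4]: 0b0101 ⊕ 0b1001 ⊕ 0b1010 = 0b0110.
P'[5]: 0b1101 ⊕ 0b0000 ⊕ 0b1110 = 0b0011.
P'[6]: 0b0000 ⊕ 0b1110 ⊕ 0b1001 = 0b0111.

P'[1] = 0b0001, P'[2] = 0b0110, P'[3] = 0b1111, P'[4] = 0b0110, P'[5] = 0b0011, P'[6] = 0b0111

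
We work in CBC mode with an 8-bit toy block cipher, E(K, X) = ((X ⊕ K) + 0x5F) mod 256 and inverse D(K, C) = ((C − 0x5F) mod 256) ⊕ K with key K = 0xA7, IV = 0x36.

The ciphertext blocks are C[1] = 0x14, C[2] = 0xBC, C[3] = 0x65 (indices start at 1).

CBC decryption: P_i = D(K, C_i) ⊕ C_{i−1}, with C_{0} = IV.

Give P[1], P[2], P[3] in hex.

P[1]: D(K, 0x14) = 0x12; 0x12 ⊕ 0x36 = 0x24.
P[2]: D(K, 0xBC) = 0xFA; 0xFA ⊕ 0x14 = 0xEE.
P[3]: D(K, 0x65) = 0xA1; 0xA1 ⊕ 0xBC = 0x1D.

P[1] = 0x24, P[2] = 0xEE, P[3] = 0x1D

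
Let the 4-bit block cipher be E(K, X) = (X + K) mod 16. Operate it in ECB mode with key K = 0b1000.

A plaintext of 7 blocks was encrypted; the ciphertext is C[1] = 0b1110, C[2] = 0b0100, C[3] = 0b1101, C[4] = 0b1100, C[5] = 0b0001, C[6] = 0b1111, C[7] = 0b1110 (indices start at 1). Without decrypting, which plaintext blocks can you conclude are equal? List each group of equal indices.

P[1] = P[7]

ECB encrypts each block independently with the same key, so equal ciphertext blocks imply equal plaintext blocks.
C[1] = C[7] = 0b1110, so P[1] = P[7].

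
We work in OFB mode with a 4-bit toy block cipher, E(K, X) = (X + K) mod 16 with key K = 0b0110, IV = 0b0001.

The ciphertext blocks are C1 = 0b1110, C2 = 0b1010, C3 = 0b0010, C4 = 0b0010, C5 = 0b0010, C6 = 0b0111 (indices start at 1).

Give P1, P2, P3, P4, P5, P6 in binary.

OFB decryption: S_i = E(K, S_{i−1}) with S_{0} = IV; P_i = C_i ⊕ S_i.
P1: S = E(K, 0b0001) = 0b0111; 0b1110 ⊕ 0b0111 = 0b1001.
P2: S = E(K, 0b0111) = 0b1101; 0b1010 ⊕ 0b1101 = 0b0111.
P3: S = E(K, 0b1101) = 0b0011; 0b0010 ⊕ 0b0011 = 0b0001.
P4: S = E(K, 0b0011) = 0b1001; 0b0010 ⊕ 0b1001 = 0b1011.
P5: S = E(K, 0b1001) = 0b1111; 0b0010 ⊕ 0b1111 = 0b1101.
P6: S = E(K, 0b1111) = 0b0101; 0b0111 ⊕ 0b0101 = 0b0010.

P1 = 0b1001, P2 = 0b0111, P3 = 0b0001, P4 = 0b1011, P5 = 0b1101, P6 = 0b0010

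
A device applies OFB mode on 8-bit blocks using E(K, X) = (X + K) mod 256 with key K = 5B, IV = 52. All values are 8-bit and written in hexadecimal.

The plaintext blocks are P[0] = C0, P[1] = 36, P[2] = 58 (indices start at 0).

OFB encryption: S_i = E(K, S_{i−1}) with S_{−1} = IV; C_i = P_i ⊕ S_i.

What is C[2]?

C[2] = 3B

C[0]: S = E(K, 52) = AD; C0 ⊕ AD = 6D.
C[1]: S = E(K, AD) = 08; 36 ⊕ 08 = 3E.
C[2]: S = E(K, 08) = 63; 58 ⊕ 63 = 3B.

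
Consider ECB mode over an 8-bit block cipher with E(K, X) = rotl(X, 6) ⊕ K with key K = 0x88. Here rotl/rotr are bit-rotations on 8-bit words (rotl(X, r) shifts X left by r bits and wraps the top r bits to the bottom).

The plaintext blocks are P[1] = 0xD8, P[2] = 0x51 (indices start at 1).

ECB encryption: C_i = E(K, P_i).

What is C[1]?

C[1]: E(K, 0xD8) = 0xBE.

C[1] = 0xBE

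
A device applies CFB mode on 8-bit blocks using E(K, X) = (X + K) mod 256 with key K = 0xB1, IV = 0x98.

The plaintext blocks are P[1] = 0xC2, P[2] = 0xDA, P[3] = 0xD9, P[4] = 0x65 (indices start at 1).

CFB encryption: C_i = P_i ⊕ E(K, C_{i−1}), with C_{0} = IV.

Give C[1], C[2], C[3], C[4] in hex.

C[1] = 0x8B, C[2] = 0xE6, C[3] = 0x4E, C[4] = 0x9A

C[1]: E(K, 0x98) = 0x49; 0xC2 ⊕ 0x49 = 0x8B.
C[2]: E(K, 0x8B) = 0x3C; 0xDA ⊕ 0x3C = 0xE6.
C[3]: E(K, 0xE6) = 0x97; 0xD9 ⊕ 0x97 = 0x4E.
C[4]: E(K, 0x4E) = 0xFF; 0x65 ⊕ 0xFF = 0x9A.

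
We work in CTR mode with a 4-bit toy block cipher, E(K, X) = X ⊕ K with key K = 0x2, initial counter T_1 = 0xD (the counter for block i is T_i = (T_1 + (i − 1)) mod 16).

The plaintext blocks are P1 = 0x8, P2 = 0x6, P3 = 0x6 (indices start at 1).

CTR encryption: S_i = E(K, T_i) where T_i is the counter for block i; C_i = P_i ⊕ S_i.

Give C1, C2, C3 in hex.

C1: T = 0xD, S = E(K, T) = 0xF; 0x8 ⊕ 0xF = 0x7.
C2: T = 0xE, S = E(K, T) = 0xC; 0x6 ⊕ 0xC = 0xA.
C3: T = 0xF, S = E(K, T) = 0xD; 0x6 ⊕ 0xD = 0xB.

C1 = 0x7, C2 = 0xA, C3 = 0xB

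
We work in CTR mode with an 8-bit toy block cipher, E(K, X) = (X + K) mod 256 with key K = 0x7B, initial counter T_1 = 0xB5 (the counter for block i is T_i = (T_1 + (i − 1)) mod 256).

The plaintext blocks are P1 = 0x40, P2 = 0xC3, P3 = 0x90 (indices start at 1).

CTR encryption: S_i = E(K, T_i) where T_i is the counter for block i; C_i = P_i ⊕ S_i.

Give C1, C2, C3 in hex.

C1 = 0x70, C2 = 0xF2, C3 = 0xA2

C1: T = 0xB5, S = E(K, T) = 0x30; 0x40 ⊕ 0x30 = 0x70.
C2: T = 0xB6, S = E(K, T) = 0x31; 0xC3 ⊕ 0x31 = 0xF2.
C3: T = 0xB7, S = E(K, T) = 0x32; 0x90 ⊕ 0x32 = 0xA2.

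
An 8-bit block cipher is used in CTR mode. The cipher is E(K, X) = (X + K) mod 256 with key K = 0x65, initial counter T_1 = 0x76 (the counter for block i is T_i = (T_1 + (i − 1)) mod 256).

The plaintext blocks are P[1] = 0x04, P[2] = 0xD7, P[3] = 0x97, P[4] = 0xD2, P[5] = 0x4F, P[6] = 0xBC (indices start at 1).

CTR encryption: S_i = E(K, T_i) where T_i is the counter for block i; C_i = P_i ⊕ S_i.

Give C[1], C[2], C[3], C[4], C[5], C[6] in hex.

C[1]: T = 0x76, S = E(K, T) = 0xDB; 0x04 ⊕ 0xDB = 0xDF.
C[2]: T = 0x77, S = E(K, T) = 0xDC; 0xD7 ⊕ 0xDC = 0x0B.
C[3]: T = 0x78, S = E(K, T) = 0xDD; 0x97 ⊕ 0xDD = 0x4A.
C[4]: T = 0x79, S = E(K, T) = 0xDE; 0xD2 ⊕ 0xDE = 0x0C.
C[5]: T = 0x7A, S = E(K, T) = 0xDF; 0x4F ⊕ 0xDF = 0x90.
C[6]: T = 0x7B, S = E(K, T) = 0xE0; 0xBC ⊕ 0xE0 = 0x5C.

C[1] = 0xDF, C[2] = 0x0B, C[3] = 0x4A, C[4] = 0x0C, C[5] = 0x90, C[6] = 0x5C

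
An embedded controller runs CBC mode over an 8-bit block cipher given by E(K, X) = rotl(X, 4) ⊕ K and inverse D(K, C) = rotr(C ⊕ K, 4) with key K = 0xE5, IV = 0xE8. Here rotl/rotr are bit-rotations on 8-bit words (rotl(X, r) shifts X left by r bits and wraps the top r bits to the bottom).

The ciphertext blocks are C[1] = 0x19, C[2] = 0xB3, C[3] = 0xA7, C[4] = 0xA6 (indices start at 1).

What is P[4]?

CBC decryption: P_i = D(K, C_i) ⊕ C_{i−1}, with C_{0} = IV.
P[4]: D(K, 0xA6) = 0x34; 0x34 ⊕ 0xA7 = 0x93.

P[4] = 0x93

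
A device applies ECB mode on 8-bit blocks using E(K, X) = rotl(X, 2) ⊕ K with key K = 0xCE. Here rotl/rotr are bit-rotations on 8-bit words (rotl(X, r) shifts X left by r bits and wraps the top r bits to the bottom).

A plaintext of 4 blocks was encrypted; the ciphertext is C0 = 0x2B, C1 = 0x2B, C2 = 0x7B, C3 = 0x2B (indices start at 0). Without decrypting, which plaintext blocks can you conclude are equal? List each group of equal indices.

ECB encrypts each block independently with the same key, so equal ciphertext blocks imply equal plaintext blocks.
C0 = C1 = C3 = 0x2B, so P0 = P1 = P3.

P0 = P1 = P3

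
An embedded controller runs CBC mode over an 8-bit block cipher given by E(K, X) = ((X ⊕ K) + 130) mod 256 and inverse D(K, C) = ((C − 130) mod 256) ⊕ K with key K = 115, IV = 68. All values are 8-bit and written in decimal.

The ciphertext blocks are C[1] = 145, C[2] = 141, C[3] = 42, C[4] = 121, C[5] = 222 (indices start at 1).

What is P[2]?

CBC decryption: P_i = D(K, C_i) ⊕ C_{i−1}, with C_{0} = IV.
P[2]: D(K, 141) = 120; 120 ⊕ 145 = 233.

P[2] = 233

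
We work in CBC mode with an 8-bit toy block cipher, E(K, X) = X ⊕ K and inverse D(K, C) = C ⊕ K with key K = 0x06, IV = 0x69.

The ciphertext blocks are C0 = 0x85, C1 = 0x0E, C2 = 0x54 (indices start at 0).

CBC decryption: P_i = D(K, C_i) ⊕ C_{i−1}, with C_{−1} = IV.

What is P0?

P0 = 0xEA

P0: D(K, 0x85) = 0x83; 0x83 ⊕ 0x69 = 0xEA.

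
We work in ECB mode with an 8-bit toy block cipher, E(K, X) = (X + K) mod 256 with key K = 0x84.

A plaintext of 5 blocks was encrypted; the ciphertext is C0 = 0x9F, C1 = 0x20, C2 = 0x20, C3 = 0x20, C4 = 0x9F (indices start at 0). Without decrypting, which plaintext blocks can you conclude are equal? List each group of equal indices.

ECB encrypts each block independently with the same key, so equal ciphertext blocks imply equal plaintext blocks.
C0 = C4 = 0x9F, so P0 = P4.
C1 = C2 = C3 = 0x20, so P1 = P2 = P3.

P0 = P4; P1 = P2 = P3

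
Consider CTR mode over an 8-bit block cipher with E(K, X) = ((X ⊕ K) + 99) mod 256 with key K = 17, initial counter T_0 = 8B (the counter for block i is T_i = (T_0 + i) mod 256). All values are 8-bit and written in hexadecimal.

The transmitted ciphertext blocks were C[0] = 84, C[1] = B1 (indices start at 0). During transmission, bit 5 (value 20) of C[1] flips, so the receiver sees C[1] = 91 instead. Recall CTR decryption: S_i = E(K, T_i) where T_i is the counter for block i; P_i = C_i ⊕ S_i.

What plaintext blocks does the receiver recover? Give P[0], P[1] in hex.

P[0] = B1, P[1] = A5

Only C[1] changed, to 91. In CTR, a change in C_i flips the same bit in P_i only; the keystream is unaffected. Decrypting the received ciphertext:
P[0]: T = 8B, S = E(K, T) = 35; 84 ⊕ 35 = B1.
P[1]: T = 8C, S = E(K, T) = 34; 91 ⊕ 34 = A5.
Blocks that differ from the original plaintext: P[1].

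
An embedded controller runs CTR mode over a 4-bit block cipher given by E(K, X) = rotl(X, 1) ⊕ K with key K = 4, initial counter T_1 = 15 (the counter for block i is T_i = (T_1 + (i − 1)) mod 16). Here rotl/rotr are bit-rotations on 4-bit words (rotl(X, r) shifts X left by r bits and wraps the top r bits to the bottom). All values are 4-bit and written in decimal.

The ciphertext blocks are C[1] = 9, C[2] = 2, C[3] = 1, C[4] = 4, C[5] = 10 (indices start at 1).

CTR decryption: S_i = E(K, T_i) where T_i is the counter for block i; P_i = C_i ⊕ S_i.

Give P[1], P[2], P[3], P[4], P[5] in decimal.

P[1]: T = 15, S = E(K, T) = 11; 9 ⊕ 11 = 2.
P[2]: T = 0, S = E(K, T) = 4; 2 ⊕ 4 = 6.
P[3]: T = 1, S = E(K, T) = 6; 1 ⊕ 6 = 7.
P[4]: T = 2, S = E(K, T) = 0; 4 ⊕ 0 = 4.
P[5]: T = 3, S = E(K, T) = 2; 10 ⊕ 2 = 8.

P[1] = 2, P[2] = 6, P[3] = 7, P[4] = 4, P[5] = 8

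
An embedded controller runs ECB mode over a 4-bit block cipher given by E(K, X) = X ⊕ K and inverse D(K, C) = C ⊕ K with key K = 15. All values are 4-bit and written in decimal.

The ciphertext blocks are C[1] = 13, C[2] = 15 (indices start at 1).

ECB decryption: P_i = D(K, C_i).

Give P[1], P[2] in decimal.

P[1] = 2, P[2] = 0

P[1]: D(K, 13) = 2.
P[2]: D(K, 15) = 0.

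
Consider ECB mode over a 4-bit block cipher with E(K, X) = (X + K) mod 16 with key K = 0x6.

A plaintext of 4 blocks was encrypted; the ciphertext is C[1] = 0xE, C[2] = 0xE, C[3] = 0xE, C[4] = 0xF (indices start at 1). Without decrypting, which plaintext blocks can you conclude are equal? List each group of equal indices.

ECB encrypts each block independently with the same key, so equal ciphertext blocks imply equal plaintext blocks.
C[1] = C[2] = C[3] = 0xE, so P[1] = P[2] = P[3].

P[1] = P[2] = P[3]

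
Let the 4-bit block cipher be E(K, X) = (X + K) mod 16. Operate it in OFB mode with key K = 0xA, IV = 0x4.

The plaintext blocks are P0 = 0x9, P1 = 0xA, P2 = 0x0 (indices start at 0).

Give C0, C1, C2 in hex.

C0 = 0x7, C1 = 0x2, C2 = 0x2

OFB encryption: S_i = E(K, S_{i−1}) with S_{−1} = IV; C_i = P_i ⊕ S_i.
C0: S = E(K, 0x4) = 0xE; 0x9 ⊕ 0xE = 0x7.
C1: S = E(K, 0xE) = 0x8; 0xA ⊕ 0x8 = 0x2.
C2: S = E(K, 0x8) = 0x2; 0x0 ⊕ 0x2 = 0x2.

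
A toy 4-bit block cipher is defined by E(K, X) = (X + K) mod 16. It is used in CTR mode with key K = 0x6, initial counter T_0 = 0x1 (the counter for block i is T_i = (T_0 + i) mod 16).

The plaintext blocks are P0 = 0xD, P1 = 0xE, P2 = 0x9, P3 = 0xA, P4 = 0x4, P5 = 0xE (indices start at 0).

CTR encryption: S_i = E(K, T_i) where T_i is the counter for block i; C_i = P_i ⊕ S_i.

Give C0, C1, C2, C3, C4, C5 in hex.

C0 = 0xA, C1 = 0x6, C2 = 0x0, C3 = 0x0, C4 = 0xF, C5 = 0x2

C0: T = 0x1, S = E(K, T) = 0x7; 0xD ⊕ 0x7 = 0xA.
C1: T = 0x2, S = E(K, T) = 0x8; 0xE ⊕ 0x8 = 0x6.
C2: T = 0x3, S = E(K, T) = 0x9; 0x9 ⊕ 0x9 = 0x0.
C3: T = 0x4, S = E(K, T) = 0xA; 0xA ⊕ 0xA = 0x0.
C4: T = 0x5, S = E(K, T) = 0xB; 0x4 ⊕ 0xB = 0xF.
C5: T = 0x6, S = E(K, T) = 0xC; 0xE ⊕ 0xC = 0x2.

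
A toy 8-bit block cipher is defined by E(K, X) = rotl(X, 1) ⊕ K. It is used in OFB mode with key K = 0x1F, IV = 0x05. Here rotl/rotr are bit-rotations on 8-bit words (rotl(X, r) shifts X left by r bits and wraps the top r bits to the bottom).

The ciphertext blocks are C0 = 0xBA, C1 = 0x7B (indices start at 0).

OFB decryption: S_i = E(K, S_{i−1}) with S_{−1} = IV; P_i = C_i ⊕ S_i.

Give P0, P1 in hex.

P0: S = E(K, 0x05) = 0x15; 0xBA ⊕ 0x15 = 0xAF.
P1: S = E(K, 0x15) = 0x35; 0x7B ⊕ 0x35 = 0x4E.

P0 = 0xAF, P1 = 0x4E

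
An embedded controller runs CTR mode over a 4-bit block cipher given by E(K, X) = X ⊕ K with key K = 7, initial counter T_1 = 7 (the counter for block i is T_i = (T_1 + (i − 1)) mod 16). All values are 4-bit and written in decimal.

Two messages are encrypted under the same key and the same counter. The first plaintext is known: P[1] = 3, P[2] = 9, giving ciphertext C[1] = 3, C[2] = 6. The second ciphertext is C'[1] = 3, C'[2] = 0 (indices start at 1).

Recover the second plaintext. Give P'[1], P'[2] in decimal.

In CTR with a reused counter, both messages share the same keystream S_i, so C_i ⊕ C'_i = P_i ⊕ P'_i and thus P'_i = P_i ⊕ C_i ⊕ C'_i.
P'[1]: 3 ⊕ 3 ⊕ 3 = 3.
P'[2]: 9 ⊕ 6 ⊕ 0 = 15.

P'[1] = 3, P'[2] = 15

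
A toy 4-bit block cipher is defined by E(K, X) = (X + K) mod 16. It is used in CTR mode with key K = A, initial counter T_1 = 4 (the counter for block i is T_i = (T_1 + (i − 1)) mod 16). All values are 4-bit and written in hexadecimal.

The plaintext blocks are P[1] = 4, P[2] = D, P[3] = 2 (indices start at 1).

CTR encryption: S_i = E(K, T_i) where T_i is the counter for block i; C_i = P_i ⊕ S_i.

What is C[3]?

C[3] = 2

C[1]: T = 4, S = E(K, T) = E; 4 ⊕ E = A.
C[2]: T = 5, S = E(K, T) = F; D ⊕ F = 2.
C[3]: T = 6, S = E(K, T) = 0; 2 ⊕ 0 = 2.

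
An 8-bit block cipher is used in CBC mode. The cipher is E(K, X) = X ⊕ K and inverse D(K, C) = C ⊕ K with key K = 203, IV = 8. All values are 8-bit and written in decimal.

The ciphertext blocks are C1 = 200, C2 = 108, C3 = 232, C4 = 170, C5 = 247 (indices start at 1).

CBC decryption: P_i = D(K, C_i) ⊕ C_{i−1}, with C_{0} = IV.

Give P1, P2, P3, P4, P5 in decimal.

P1 = 11, P2 = 111, P3 = 79, P4 = 137, P5 = 150

P1: D(K, 200) = 3; 3 ⊕ 8 = 11.
P2: D(K, 108) = 167; 167 ⊕ 200 = 111.
P3: D(K, 232) = 35; 35 ⊕ 108 = 79.
P4: D(K, 170) = 97; 97 ⊕ 232 = 137.
P5: D(K, 247) = 60; 60 ⊕ 170 = 150.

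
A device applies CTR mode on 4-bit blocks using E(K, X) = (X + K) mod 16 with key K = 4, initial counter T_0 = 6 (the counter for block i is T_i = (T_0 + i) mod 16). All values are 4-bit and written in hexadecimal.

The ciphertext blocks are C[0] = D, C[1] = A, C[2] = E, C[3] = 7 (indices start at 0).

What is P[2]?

CTR decryption: S_i = E(K, T_i) where T_i is the counter for block i; P_i = C_i ⊕ S_i.
P[2]: T = 8, S = E(K, T) = C; E ⊕ C = 2.

P[2] = 2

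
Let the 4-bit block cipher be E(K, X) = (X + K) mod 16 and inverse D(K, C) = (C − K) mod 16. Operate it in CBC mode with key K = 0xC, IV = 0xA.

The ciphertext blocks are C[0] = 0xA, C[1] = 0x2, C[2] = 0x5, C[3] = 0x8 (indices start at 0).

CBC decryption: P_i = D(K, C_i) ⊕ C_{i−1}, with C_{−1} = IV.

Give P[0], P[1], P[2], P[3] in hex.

P[0]: D(K, 0xA) = 0xE; 0xE ⊕ 0xA = 0x4.
P[1]: D(K, 0x2) = 0x6; 0x6 ⊕ 0xA = 0xC.
P[2]: D(K, 0x5) = 0x9; 0x9 ⊕ 0x2 = 0xB.
P[3]: D(K, 0x8) = 0xC; 0xC ⊕ 0x5 = 0x9.

P[0] = 0x4, P[1] = 0xC, P[2] = 0xB, P[3] = 0x9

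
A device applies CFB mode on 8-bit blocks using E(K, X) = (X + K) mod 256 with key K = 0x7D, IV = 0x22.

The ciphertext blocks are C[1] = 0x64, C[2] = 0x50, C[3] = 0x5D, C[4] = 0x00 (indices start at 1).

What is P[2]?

CFB decryption: P_i = C_i ⊕ E(K, C_{i−1}), with C_{0} = IV.
P[2]: E(K, 0x64) = 0xE1; 0x50 ⊕ 0xE1 = 0xB1.

P[2] = 0xB1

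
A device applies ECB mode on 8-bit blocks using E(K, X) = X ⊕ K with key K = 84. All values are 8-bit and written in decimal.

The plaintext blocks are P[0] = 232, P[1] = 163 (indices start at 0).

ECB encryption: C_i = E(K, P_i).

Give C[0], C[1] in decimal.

C[0] = 188, C[1] = 247

C[0]: E(K, 232) = 188.
C[1]: E(K, 163) = 247.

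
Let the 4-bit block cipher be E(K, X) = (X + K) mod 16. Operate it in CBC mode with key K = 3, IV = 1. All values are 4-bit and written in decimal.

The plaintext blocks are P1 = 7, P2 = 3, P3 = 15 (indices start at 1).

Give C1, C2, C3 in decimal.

CBC encryption: C_i = E(K, P_i ⊕ C_{i−1}), with C_{0} = IV.
C1: P1 ⊕ 1 = 6; E(K, 6) = 9.
C2: P2 ⊕ 9 = 10; E(K, 10) = 13.
C3: P3 ⊕ 13 = 2; E(K, 2) = 5.

C1 = 9, C2 = 13, C3 = 5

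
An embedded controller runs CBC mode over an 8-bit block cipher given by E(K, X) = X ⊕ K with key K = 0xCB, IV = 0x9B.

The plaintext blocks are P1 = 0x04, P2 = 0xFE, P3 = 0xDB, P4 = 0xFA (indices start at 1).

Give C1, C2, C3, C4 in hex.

CBC encryption: C_i = E(K, P_i ⊕ C_{i−1}), with C_{0} = IV.
C1: P1 ⊕ 0x9B = 0x9F; E(K, 0x9F) = 0x54.
C2: P2 ⊕ 0x54 = 0xAA; E(K, 0xAA) = 0x61.
C3: P3 ⊕ 0x61 = 0xBA; E(K, 0xBA) = 0x71.
C4: P4 ⊕ 0x71 = 0x8B; E(K, 0x8B) = 0x40.

C1 = 0x54, C2 = 0x61, C3 = 0x71, C4 = 0x40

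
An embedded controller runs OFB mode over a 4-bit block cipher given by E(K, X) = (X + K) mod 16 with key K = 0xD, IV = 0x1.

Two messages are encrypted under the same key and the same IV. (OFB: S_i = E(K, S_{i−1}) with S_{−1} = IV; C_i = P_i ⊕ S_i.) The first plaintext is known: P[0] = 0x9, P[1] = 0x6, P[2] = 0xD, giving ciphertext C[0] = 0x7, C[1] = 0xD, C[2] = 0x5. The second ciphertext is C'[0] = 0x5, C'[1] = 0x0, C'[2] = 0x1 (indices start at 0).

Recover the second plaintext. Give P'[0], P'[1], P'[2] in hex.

In OFB with a reused IV, both messages share the same keystream S_i, so C_i ⊕ C'_i = P_i ⊕ P'_i and thus P'_i = P_i ⊕ C_i ⊕ C'_i.
P'[0]: 0x9 ⊕ 0x7 ⊕ 0x5 = 0xB.
P'[1]: 0x6 ⊕ 0xD ⊕ 0x0 = 0xB.
P'[2]: 0xD ⊕ 0x5 ⊕ 0x1 = 0x9.

P'[0] = 0xB, P'[1] = 0xB, P'[2] = 0x9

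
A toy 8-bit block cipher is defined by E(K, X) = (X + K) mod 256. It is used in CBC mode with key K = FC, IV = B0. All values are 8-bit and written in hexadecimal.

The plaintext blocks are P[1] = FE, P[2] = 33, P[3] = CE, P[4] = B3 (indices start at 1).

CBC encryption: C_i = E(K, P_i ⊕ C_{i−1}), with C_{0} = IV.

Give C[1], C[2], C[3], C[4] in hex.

C[1] = 4A, C[2] = 75, C[3] = B7, C[4] = 00

C[1]: P[1] ⊕ B0 = 4E; E(K, 4E) = 4A.
C[2]: P[2] ⊕ 4A = 79; E(K, 79) = 75.
C[3]: P[3] ⊕ 75 = BB; E(K, BB) = B7.
C[4]: P[4] ⊕ B7 = 04; E(K, 04) = 00.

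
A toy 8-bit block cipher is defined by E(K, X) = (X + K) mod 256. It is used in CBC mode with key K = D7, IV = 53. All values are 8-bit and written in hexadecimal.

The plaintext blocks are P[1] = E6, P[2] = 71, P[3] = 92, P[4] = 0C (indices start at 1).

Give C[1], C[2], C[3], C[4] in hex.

CBC encryption: C_i = E(K, P_i ⊕ C_{i−1}), with C_{0} = IV.
C[1]: P[1] ⊕ 53 = B5; E(K, B5) = 8C.
C[2]: P[2] ⊕ 8C = FD; E(K, FD) = D4.
C[3]: P[3] ⊕ D4 = 46; E(K, 46) = 1D.
C[4]: P[4] ⊕ 1D = 11; E(K, 11) = E8.

C[1] = 8C, C[2] = D4, C[3] = 1D, C[4] = E8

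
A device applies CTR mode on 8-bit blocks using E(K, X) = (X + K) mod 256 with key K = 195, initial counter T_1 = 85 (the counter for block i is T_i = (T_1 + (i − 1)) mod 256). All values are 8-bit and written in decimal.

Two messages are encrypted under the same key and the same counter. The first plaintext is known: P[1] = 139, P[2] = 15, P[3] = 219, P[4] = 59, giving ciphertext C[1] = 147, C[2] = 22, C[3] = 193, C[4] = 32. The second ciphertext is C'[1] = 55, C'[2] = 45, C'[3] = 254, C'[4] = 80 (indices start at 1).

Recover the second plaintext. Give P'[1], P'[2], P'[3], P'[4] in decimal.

P'[1] = 47, P'[2] = 52, P'[3] = 228, P'[4] = 75

In CTR with a reused counter, both messages share the same keystream S_i, so C_i ⊕ C'_i = P_i ⊕ P'_i and thus P'_i = P_i ⊕ C_i ⊕ C'_i.
P'[1]: 139 ⊕ 147 ⊕ 55 = 47.
P'[2]: 15 ⊕ 22 ⊕ 45 = 52.
P'[3]: 219 ⊕ 193 ⊕ 254 = 228.
P'[4]: 59 ⊕ 32 ⊕ 80 = 75.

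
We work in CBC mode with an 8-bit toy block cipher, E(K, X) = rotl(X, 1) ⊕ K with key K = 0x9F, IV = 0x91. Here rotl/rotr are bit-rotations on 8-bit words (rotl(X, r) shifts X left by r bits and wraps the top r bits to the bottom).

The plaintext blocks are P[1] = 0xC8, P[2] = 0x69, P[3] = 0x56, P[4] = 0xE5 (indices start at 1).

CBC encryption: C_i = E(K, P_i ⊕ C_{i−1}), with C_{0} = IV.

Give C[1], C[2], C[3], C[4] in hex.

C[1] = 0x2D, C[2] = 0x17, C[3] = 0x1D, C[4] = 0x6E

C[1]: P[1] ⊕ 0x91 = 0x59; E(K, 0x59) = 0x2D.
C[2]: P[2] ⊕ 0x2D = 0x44; E(K, 0x44) = 0x17.
C[3]: P[3] ⊕ 0x17 = 0x41; E(K, 0x41) = 0x1D.
C[4]: P[4] ⊕ 0x1D = 0xF8; E(K, 0xF8) = 0x6E.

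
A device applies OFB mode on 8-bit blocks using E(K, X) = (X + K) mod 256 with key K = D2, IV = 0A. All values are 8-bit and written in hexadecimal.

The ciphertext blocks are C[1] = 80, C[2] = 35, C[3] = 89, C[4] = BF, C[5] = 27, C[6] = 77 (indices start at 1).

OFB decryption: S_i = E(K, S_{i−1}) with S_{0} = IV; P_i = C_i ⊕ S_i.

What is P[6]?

P[1]: S = E(K, 0A) = DC; 80 ⊕ DC = 5C.
P[2]: S = E(K, DC) = AE; 35 ⊕ AE = 9B.
P[3]: S = E(K, AE) = 80; 89 ⊕ 80 = 09.
P[4]: S = E(K, 80) = 52; BF ⊕ 52 = ED.
P[5]: S = E(K, 52) = 24; 27 ⊕ 24 = 03.
P[6]: S = E(K, 24) = F6; 77 ⊕ F6 = 81.

P[6] = 81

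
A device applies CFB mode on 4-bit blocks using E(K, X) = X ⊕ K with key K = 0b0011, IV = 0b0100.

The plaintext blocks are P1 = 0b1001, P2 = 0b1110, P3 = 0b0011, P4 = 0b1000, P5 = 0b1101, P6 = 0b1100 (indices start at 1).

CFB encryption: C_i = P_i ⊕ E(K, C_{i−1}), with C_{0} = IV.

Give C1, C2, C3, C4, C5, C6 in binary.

C1: E(K, 0b0100) = 0b0111; 0b1001 ⊕ 0b0111 = 0b1110.
C2: E(K, 0b1110) = 0b1101; 0b1110 ⊕ 0b1101 = 0b0011.
C3: E(K, 0b0011) = 0b0000; 0b0011 ⊕ 0b0000 = 0b0011.
C4: E(K, 0b0011) = 0b0000; 0b1000 ⊕ 0b0000 = 0b1000.
C5: E(K, 0b1000) = 0b1011; 0b1101 ⊕ 0b1011 = 0b0110.
C6: E(K, 0b0110) = 0b0101; 0b1100 ⊕ 0b0101 = 0b1001.

C1 = 0b1110, C2 = 0b0011, C3 = 0b0011, C4 = 0b1000, C5 = 0b0110, C6 = 0b1001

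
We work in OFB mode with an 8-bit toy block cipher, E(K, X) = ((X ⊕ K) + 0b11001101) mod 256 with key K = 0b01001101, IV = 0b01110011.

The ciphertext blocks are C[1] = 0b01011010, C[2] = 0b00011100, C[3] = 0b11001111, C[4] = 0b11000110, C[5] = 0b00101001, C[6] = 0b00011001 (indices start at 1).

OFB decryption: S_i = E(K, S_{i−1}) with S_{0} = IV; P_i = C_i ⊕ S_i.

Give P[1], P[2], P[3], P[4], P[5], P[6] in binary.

P[1]: S = E(K, 0b01110011) = 0b00001011; 0b01011010 ⊕ 0b00001011 = 0b01010001.
P[2]: S = E(K, 0b00001011) = 0b00010011; 0b00011100 ⊕ 0b00010011 = 0b00001111.
P[3]: S = E(K, 0b00010011) = 0b00101011; 0b11001111 ⊕ 0b00101011 = 0b11100100.
P[4]: S = E(K, 0b00101011) = 0b00110011; 0b11000110 ⊕ 0b00110011 = 0b11110101.
P[5]: S = E(K, 0b00110011) = 0b01001011; 0b00101001 ⊕ 0b01001011 = 0b01100010.
P[6]: S = E(K, 0b01001011) = 0b11010011; 0b00011001 ⊕ 0b11010011 = 0b11001010.

P[1] = 0b01010001, P[2] = 0b00001111, P[3] = 0b11100100, P[4] = 0b11110101, P[5] = 0b01100010, P[6] = 0b11001010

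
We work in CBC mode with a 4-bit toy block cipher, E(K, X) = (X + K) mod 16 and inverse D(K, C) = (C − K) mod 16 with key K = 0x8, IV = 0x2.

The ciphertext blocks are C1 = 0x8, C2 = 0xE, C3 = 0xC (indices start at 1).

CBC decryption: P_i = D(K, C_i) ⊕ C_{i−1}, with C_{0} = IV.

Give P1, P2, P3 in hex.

P1 = 0x2, P2 = 0xE, P3 = 0xA

P1: D(K, 0x8) = 0x0; 0x0 ⊕ 0x2 = 0x2.
P2: D(K, 0xE) = 0x6; 0x6 ⊕ 0x8 = 0xE.
P3: D(K, 0xC) = 0x4; 0x4 ⊕ 0xE = 0xA.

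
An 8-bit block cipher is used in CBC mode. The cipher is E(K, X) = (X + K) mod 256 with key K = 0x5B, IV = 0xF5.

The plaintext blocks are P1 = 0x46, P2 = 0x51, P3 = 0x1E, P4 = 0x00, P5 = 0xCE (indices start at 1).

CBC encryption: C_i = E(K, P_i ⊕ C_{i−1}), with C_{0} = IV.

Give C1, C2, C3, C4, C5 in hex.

C1: P1 ⊕ 0xF5 = 0xB3; E(K, 0xB3) = 0x0E.
C2: P2 ⊕ 0x0E = 0x5F; E(K, 0x5F) = 0xBA.
C3: P3 ⊕ 0xBA = 0xA4; E(K, 0xA4) = 0xFF.
C4: P4 ⊕ 0xFF = 0xFF; E(K, 0xFF) = 0x5A.
C5: P5 ⊕ 0x5A = 0x94; E(K, 0x94) = 0xEF.

C1 = 0x0E, C2 = 0xBA, C3 = 0xFF, C4 = 0x5A, C5 = 0xEF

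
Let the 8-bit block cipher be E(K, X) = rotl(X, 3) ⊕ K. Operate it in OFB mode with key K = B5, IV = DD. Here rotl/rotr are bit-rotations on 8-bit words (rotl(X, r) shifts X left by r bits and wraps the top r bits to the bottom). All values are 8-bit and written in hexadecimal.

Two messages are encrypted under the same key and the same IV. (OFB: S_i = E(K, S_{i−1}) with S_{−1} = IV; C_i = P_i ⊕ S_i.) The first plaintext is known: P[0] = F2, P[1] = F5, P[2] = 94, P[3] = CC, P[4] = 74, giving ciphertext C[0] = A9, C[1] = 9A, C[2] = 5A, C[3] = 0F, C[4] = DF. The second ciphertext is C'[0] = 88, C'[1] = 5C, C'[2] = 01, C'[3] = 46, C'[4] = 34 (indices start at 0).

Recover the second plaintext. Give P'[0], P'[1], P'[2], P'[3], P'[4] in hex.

In OFB with a reused IV, both messages share the same keystream S_i, so C_i ⊕ C'_i = P_i ⊕ P'_i and thus P'_i = P_i ⊕ C_i ⊕ C'_i.
P'[0]: F2 ⊕ A9 ⊕ 88 = D3.
P'[1]: F5 ⊕ 9A ⊕ 5C = 33.
P'[2]: 94 ⊕ 5A ⊕ 01 = CF.
P'[3]: CC ⊕ 0F ⊕ 46 = 85.
P'[4]: 74 ⊕ DF ⊕ 34 = 9F.

P'[0] = D3, P'[1] = 33, P'[2] = CF, P'[3] = 85, P'[4] = 9F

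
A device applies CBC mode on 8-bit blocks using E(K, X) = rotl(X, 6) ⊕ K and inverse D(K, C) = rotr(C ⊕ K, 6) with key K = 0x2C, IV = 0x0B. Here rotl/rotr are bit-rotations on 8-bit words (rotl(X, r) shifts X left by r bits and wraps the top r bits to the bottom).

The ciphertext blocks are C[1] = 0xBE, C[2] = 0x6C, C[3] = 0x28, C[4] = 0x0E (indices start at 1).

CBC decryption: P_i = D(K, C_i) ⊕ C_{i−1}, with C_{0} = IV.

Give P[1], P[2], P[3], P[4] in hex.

P[1] = 0x41, P[2] = 0xBF, P[3] = 0x7C, P[4] = 0xA0

P[1]: D(K, 0xBE) = 0x4A; 0x4A ⊕ 0x0B = 0x41.
P[2]: D(K, 0x6C) = 0x01; 0x01 ⊕ 0xBE = 0xBF.
P[3]: D(K, 0x28) = 0x10; 0x10 ⊕ 0x6C = 0x7C.
P[4]: D(K, 0x0E) = 0x88; 0x88 ⊕ 0x28 = 0xA0.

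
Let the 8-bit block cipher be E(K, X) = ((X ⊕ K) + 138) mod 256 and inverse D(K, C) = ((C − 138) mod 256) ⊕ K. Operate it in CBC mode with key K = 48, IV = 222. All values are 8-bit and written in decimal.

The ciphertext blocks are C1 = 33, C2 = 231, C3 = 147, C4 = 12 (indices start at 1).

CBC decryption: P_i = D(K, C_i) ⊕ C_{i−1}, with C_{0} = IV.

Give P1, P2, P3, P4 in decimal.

P1: D(K, 33) = 167; 167 ⊕ 222 = 121.
P2: D(K, 231) = 109; 109 ⊕ 33 = 76.
P3: D(K, 147) = 57; 57 ⊕ 231 = 222.
P4: D(K, 12) = 178; 178 ⊕ 147 = 33.

P1 = 121, P2 = 76, P3 = 222, P4 = 33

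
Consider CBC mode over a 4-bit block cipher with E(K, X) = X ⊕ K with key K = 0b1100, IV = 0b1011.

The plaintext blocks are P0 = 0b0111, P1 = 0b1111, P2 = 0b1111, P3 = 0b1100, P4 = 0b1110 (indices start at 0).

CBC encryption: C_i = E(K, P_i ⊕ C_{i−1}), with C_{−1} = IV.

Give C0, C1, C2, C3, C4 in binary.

C0: P0 ⊕ 0b1011 = 0b1100; E(K, 0b1100) = 0b0000.
C1: P1 ⊕ 0b0000 = 0b1111; E(K, 0b1111) = 0b0011.
C2: P2 ⊕ 0b0011 = 0b1100; E(K, 0b1100) = 0b0000.
C3: P3 ⊕ 0b0000 = 0b1100; E(K, 0b1100) = 0b0000.
C4: P4 ⊕ 0b0000 = 0b1110; E(K, 0b1110) = 0b0010.

C0 = 0b0000, C1 = 0b0011, C2 = 0b0000, C3 = 0b0000, C4 = 0b0010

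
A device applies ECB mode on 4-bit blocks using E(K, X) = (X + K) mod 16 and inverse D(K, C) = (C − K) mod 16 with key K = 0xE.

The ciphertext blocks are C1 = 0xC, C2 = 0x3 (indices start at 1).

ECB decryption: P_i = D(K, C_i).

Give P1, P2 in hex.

P1: D(K, 0xC) = 0xE.
P2: D(K, 0x3) = 0x5.

P1 = 0xE, P2 = 0x5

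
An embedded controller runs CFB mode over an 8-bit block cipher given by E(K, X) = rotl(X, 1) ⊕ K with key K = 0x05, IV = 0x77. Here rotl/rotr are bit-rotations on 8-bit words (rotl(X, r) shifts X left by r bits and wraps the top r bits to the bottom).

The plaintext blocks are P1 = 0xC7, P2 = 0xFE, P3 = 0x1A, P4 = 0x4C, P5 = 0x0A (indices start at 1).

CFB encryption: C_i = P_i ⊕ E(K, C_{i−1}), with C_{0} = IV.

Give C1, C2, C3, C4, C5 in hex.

C1 = 0x2C, C2 = 0xA3, C3 = 0x58, C4 = 0xF9, C5 = 0xFC

C1: E(K, 0x77) = 0xEB; 0xC7 ⊕ 0xEB = 0x2C.
C2: E(K, 0x2C) = 0x5D; 0xFE ⊕ 0x5D = 0xA3.
C3: E(K, 0xA3) = 0x42; 0x1A ⊕ 0x42 = 0x58.
C4: E(K, 0x58) = 0xB5; 0x4C ⊕ 0xB5 = 0xF9.
C5: E(K, 0xF9) = 0xF6; 0x0A ⊕ 0xF6 = 0xFC.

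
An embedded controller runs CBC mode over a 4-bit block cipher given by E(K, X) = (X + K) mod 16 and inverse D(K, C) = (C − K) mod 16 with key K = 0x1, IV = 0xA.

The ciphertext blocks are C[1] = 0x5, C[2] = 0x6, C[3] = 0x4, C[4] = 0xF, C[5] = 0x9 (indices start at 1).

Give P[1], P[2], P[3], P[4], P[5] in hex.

CBC decryption: P_i = D(K, C_i) ⊕ C_{i−1}, with C_{0} = IV.
P[1]: D(K, 0x5) = 0x4; 0x4 ⊕ 0xA = 0xE.
P[2]: D(K, 0x6) = 0x5; 0x5 ⊕ 0x5 = 0x0.
P[3]: D(K, 0x4) = 0x3; 0x3 ⊕ 0x6 = 0x5.
P[4]: D(K, 0xF) = 0xE; 0xE ⊕ 0x4 = 0xA.
P[5]: D(K, 0x9) = 0x8; 0x8 ⊕ 0xF = 0x7.

P[1] = 0xE, P[2] = 0x0, P[3] = 0x5, P[4] = 0xA, P[5] = 0x7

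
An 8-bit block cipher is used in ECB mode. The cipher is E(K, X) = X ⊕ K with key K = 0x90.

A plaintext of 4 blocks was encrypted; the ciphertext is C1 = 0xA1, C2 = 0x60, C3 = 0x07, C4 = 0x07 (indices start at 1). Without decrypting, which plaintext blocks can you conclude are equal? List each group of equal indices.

ECB encrypts each block independently with the same key, so equal ciphertext blocks imply equal plaintext blocks.
C3 = C4 = 0x07, so P3 = P4.

P3 = P4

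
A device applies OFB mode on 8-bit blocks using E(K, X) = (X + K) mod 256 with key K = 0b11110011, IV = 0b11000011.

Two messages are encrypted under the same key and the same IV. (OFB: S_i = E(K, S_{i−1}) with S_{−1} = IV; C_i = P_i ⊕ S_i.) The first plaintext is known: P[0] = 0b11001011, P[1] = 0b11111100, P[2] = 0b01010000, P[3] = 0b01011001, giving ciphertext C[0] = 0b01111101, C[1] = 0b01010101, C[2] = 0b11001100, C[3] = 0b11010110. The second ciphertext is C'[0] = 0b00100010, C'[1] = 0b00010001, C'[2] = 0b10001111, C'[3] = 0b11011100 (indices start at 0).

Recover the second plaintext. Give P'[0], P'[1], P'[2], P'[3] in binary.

In OFB with a reused IV, both messages share the same keystream S_i, so C_i ⊕ C'_i = P_i ⊕ P'_i and thus P'_i = P_i ⊕ C_i ⊕ C'_i.
P'[0]: 0b11001011 ⊕ 0b01111101 ⊕ 0b00100010 = 0b10010100.
P'[1]: 0b11111100 ⊕ 0b01010101 ⊕ 0b00010001 = 0b10111000.
P'[2]: 0b01010000 ⊕ 0b11001100 ⊕ 0b10001111 = 0b00010011.
P'[3]: 0b01011001 ⊕ 0b11010110 ⊕ 0b11011100 = 0b01010011.

P'[0] = 0b10010100, P'[1] = 0b10111000, P'[2] = 0b00010011, P'[3] = 0b01010011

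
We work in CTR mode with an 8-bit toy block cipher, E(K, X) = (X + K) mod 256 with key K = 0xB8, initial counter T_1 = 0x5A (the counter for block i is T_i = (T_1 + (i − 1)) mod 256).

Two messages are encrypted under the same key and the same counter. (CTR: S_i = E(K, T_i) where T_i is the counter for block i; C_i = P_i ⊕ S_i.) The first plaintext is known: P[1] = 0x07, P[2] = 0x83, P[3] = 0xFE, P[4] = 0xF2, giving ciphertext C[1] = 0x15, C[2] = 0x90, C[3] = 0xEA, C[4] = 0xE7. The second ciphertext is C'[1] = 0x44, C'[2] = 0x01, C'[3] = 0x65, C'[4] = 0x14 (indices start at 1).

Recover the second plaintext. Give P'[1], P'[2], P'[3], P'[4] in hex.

In CTR with a reused counter, both messages share the same keystream S_i, so C_i ⊕ C'_i = P_i ⊕ P'_i and thus P'_i = P_i ⊕ C_i ⊕ C'_i.
P'[1]: 0x07 ⊕ 0x15 ⊕ 0x44 = 0x56.
P'[2]: 0x83 ⊕ 0x90 ⊕ 0x01 = 0x12.
P'[3]: 0xFE ⊕ 0xEA ⊕ 0x65 = 0x71.
P'[4]: 0xF2 ⊕ 0xE7 ⊕ 0x14 = 0x01.

P'[1] = 0x56, P'[2] = 0x12, P'[3] = 0x71, P'[4] = 0x01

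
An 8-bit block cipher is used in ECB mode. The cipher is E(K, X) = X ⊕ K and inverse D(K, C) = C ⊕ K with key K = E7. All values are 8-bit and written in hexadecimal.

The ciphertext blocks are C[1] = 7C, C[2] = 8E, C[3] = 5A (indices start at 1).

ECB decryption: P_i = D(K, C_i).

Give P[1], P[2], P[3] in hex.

P[1]: D(K, 7C) = 9B.
P[2]: D(K, 8E) = 69.
P[3]: D(K, 5A) = BD.

P[1] = 9B, P[2] = 69, P[3] = BD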